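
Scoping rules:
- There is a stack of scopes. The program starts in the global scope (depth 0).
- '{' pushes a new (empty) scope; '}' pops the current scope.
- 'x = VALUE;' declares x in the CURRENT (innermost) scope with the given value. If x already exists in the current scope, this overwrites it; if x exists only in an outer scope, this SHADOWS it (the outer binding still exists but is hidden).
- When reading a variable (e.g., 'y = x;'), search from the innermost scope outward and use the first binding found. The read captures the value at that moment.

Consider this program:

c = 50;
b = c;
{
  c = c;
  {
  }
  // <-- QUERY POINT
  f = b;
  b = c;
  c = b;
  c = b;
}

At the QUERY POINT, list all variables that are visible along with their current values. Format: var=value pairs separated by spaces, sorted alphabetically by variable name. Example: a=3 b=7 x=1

Step 1: declare c=50 at depth 0
Step 2: declare b=(read c)=50 at depth 0
Step 3: enter scope (depth=1)
Step 4: declare c=(read c)=50 at depth 1
Step 5: enter scope (depth=2)
Step 6: exit scope (depth=1)
Visible at query point: b=50 c=50

Answer: b=50 c=50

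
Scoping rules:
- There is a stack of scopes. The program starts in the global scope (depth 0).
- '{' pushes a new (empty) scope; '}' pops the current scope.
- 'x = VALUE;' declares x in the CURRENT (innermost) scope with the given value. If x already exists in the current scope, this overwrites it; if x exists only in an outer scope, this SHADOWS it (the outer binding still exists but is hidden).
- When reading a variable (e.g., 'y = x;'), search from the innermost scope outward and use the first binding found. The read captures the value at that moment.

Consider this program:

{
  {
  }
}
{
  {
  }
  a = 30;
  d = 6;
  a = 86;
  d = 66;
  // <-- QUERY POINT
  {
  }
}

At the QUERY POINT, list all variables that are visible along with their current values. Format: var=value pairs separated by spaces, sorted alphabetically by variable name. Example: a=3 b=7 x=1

Step 1: enter scope (depth=1)
Step 2: enter scope (depth=2)
Step 3: exit scope (depth=1)
Step 4: exit scope (depth=0)
Step 5: enter scope (depth=1)
Step 6: enter scope (depth=2)
Step 7: exit scope (depth=1)
Step 8: declare a=30 at depth 1
Step 9: declare d=6 at depth 1
Step 10: declare a=86 at depth 1
Step 11: declare d=66 at depth 1
Visible at query point: a=86 d=66

Answer: a=86 d=66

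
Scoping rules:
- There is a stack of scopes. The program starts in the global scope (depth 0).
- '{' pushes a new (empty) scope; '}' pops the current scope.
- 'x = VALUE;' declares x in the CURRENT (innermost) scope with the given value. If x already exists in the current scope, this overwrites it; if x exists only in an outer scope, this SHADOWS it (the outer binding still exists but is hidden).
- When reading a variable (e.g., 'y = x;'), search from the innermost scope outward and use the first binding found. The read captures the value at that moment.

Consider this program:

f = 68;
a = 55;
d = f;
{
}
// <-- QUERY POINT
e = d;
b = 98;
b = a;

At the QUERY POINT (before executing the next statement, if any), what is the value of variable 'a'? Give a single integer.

Step 1: declare f=68 at depth 0
Step 2: declare a=55 at depth 0
Step 3: declare d=(read f)=68 at depth 0
Step 4: enter scope (depth=1)
Step 5: exit scope (depth=0)
Visible at query point: a=55 d=68 f=68

Answer: 55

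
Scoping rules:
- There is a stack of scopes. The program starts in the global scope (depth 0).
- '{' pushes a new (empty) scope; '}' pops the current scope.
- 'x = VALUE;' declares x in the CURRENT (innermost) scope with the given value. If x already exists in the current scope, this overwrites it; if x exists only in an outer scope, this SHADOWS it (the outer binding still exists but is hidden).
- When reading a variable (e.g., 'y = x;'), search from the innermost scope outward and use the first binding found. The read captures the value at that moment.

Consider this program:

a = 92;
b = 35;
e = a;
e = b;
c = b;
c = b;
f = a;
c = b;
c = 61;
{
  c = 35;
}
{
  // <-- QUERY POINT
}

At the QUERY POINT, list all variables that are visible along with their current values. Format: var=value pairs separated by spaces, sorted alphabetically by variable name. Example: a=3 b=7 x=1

Step 1: declare a=92 at depth 0
Step 2: declare b=35 at depth 0
Step 3: declare e=(read a)=92 at depth 0
Step 4: declare e=(read b)=35 at depth 0
Step 5: declare c=(read b)=35 at depth 0
Step 6: declare c=(read b)=35 at depth 0
Step 7: declare f=(read a)=92 at depth 0
Step 8: declare c=(read b)=35 at depth 0
Step 9: declare c=61 at depth 0
Step 10: enter scope (depth=1)
Step 11: declare c=35 at depth 1
Step 12: exit scope (depth=0)
Step 13: enter scope (depth=1)
Visible at query point: a=92 b=35 c=61 e=35 f=92

Answer: a=92 b=35 c=61 e=35 f=92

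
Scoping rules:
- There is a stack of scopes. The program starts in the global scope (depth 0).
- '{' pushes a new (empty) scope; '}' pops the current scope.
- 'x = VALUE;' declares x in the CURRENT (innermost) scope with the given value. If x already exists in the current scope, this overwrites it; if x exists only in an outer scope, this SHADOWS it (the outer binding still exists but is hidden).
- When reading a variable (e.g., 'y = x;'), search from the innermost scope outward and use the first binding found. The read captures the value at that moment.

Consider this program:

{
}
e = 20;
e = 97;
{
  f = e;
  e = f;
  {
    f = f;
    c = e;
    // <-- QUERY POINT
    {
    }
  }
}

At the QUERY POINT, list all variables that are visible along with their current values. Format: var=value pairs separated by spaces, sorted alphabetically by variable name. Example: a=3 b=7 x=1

Answer: c=97 e=97 f=97

Derivation:
Step 1: enter scope (depth=1)
Step 2: exit scope (depth=0)
Step 3: declare e=20 at depth 0
Step 4: declare e=97 at depth 0
Step 5: enter scope (depth=1)
Step 6: declare f=(read e)=97 at depth 1
Step 7: declare e=(read f)=97 at depth 1
Step 8: enter scope (depth=2)
Step 9: declare f=(read f)=97 at depth 2
Step 10: declare c=(read e)=97 at depth 2
Visible at query point: c=97 e=97 f=97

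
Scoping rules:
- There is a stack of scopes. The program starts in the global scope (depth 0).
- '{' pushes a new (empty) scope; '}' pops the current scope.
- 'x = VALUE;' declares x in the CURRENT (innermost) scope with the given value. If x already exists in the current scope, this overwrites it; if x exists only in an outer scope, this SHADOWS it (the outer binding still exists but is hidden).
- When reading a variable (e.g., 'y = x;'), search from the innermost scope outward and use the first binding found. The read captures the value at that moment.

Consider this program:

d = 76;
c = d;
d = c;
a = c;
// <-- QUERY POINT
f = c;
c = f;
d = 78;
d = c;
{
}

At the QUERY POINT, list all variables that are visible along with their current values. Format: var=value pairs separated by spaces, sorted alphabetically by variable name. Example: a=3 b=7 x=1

Step 1: declare d=76 at depth 0
Step 2: declare c=(read d)=76 at depth 0
Step 3: declare d=(read c)=76 at depth 0
Step 4: declare a=(read c)=76 at depth 0
Visible at query point: a=76 c=76 d=76

Answer: a=76 c=76 d=76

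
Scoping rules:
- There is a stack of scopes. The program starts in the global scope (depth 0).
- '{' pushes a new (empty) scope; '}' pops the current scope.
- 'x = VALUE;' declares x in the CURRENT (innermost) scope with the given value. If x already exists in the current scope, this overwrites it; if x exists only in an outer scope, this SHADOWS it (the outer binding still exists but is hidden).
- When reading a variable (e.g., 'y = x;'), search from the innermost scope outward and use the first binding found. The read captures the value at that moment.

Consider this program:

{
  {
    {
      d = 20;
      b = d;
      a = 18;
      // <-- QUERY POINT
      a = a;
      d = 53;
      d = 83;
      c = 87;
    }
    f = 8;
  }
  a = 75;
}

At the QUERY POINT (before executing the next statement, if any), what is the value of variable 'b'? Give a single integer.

Answer: 20

Derivation:
Step 1: enter scope (depth=1)
Step 2: enter scope (depth=2)
Step 3: enter scope (depth=3)
Step 4: declare d=20 at depth 3
Step 5: declare b=(read d)=20 at depth 3
Step 6: declare a=18 at depth 3
Visible at query point: a=18 b=20 d=20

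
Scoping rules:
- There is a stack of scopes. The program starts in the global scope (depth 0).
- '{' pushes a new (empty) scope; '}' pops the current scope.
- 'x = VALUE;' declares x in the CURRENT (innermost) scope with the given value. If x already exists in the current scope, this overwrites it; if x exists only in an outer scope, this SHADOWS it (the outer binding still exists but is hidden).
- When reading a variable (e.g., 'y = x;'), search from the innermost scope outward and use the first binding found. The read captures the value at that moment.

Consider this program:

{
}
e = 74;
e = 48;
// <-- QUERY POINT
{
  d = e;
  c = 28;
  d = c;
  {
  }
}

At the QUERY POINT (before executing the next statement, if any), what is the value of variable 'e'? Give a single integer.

Answer: 48

Derivation:
Step 1: enter scope (depth=1)
Step 2: exit scope (depth=0)
Step 3: declare e=74 at depth 0
Step 4: declare e=48 at depth 0
Visible at query point: e=48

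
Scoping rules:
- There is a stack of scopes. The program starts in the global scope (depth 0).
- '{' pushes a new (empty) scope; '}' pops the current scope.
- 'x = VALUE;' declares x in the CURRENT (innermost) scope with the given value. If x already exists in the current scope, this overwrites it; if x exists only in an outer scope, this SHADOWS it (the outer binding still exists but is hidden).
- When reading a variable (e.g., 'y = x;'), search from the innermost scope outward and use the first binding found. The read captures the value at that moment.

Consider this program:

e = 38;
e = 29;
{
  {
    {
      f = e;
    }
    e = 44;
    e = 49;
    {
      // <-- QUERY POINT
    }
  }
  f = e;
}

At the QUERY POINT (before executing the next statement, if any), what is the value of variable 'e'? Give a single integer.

Step 1: declare e=38 at depth 0
Step 2: declare e=29 at depth 0
Step 3: enter scope (depth=1)
Step 4: enter scope (depth=2)
Step 5: enter scope (depth=3)
Step 6: declare f=(read e)=29 at depth 3
Step 7: exit scope (depth=2)
Step 8: declare e=44 at depth 2
Step 9: declare e=49 at depth 2
Step 10: enter scope (depth=3)
Visible at query point: e=49

Answer: 49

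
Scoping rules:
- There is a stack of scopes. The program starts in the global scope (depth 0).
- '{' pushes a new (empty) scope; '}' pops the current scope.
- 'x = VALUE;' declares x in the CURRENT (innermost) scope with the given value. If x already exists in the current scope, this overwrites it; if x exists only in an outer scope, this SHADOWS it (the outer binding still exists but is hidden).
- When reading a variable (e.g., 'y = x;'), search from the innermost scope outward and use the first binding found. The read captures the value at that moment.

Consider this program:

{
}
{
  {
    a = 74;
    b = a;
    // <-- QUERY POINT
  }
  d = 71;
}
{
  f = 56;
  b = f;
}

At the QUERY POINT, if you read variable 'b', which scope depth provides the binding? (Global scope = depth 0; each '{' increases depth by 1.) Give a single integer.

Answer: 2

Derivation:
Step 1: enter scope (depth=1)
Step 2: exit scope (depth=0)
Step 3: enter scope (depth=1)
Step 4: enter scope (depth=2)
Step 5: declare a=74 at depth 2
Step 6: declare b=(read a)=74 at depth 2
Visible at query point: a=74 b=74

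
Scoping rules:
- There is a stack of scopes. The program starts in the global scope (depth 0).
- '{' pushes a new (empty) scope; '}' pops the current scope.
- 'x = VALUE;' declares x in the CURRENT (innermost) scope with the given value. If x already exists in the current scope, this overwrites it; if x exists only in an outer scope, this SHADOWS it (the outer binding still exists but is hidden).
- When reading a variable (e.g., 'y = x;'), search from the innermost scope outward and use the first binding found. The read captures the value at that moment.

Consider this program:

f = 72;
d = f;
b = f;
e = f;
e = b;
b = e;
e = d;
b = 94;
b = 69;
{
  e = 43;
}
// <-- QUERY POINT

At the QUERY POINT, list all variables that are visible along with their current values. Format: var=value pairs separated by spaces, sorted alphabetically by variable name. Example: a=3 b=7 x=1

Answer: b=69 d=72 e=72 f=72

Derivation:
Step 1: declare f=72 at depth 0
Step 2: declare d=(read f)=72 at depth 0
Step 3: declare b=(read f)=72 at depth 0
Step 4: declare e=(read f)=72 at depth 0
Step 5: declare e=(read b)=72 at depth 0
Step 6: declare b=(read e)=72 at depth 0
Step 7: declare e=(read d)=72 at depth 0
Step 8: declare b=94 at depth 0
Step 9: declare b=69 at depth 0
Step 10: enter scope (depth=1)
Step 11: declare e=43 at depth 1
Step 12: exit scope (depth=0)
Visible at query point: b=69 d=72 e=72 f=72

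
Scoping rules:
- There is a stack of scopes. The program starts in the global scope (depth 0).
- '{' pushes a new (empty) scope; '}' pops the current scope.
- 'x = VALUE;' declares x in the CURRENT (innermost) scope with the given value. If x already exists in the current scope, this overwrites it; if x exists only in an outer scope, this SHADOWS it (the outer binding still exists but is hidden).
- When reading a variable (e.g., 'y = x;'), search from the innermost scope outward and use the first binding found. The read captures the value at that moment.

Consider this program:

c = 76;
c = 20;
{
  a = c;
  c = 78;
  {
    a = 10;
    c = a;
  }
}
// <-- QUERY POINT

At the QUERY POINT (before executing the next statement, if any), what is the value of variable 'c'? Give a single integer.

Answer: 20

Derivation:
Step 1: declare c=76 at depth 0
Step 2: declare c=20 at depth 0
Step 3: enter scope (depth=1)
Step 4: declare a=(read c)=20 at depth 1
Step 5: declare c=78 at depth 1
Step 6: enter scope (depth=2)
Step 7: declare a=10 at depth 2
Step 8: declare c=(read a)=10 at depth 2
Step 9: exit scope (depth=1)
Step 10: exit scope (depth=0)
Visible at query point: c=20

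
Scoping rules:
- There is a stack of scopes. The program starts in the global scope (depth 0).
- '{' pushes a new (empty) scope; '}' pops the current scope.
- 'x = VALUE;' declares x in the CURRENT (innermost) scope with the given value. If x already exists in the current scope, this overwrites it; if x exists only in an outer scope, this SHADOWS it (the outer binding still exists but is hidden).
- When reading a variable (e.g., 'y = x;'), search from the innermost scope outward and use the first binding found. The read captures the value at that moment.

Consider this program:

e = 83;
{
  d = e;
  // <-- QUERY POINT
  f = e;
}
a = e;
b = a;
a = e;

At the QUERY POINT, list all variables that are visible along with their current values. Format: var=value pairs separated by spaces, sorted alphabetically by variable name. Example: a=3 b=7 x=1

Step 1: declare e=83 at depth 0
Step 2: enter scope (depth=1)
Step 3: declare d=(read e)=83 at depth 1
Visible at query point: d=83 e=83

Answer: d=83 e=83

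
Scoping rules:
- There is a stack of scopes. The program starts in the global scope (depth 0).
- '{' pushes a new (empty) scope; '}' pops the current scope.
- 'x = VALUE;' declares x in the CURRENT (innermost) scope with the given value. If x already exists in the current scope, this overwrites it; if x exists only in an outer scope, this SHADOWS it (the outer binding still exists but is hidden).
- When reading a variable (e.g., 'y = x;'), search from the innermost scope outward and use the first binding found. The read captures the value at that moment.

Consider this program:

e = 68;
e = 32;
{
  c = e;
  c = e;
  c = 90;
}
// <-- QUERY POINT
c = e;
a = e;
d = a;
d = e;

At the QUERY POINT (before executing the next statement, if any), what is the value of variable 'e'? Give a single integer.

Step 1: declare e=68 at depth 0
Step 2: declare e=32 at depth 0
Step 3: enter scope (depth=1)
Step 4: declare c=(read e)=32 at depth 1
Step 5: declare c=(read e)=32 at depth 1
Step 6: declare c=90 at depth 1
Step 7: exit scope (depth=0)
Visible at query point: e=32

Answer: 32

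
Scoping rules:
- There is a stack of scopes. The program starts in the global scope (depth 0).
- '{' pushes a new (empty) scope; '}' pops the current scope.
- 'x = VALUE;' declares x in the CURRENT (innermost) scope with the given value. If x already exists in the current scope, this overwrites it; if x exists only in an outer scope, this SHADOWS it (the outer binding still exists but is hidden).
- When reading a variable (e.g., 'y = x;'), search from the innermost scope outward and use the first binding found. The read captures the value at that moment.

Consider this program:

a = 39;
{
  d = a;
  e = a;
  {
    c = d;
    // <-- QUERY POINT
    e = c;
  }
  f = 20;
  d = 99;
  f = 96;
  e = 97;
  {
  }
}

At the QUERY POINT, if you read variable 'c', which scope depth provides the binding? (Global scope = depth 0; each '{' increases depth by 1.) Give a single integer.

Step 1: declare a=39 at depth 0
Step 2: enter scope (depth=1)
Step 3: declare d=(read a)=39 at depth 1
Step 4: declare e=(read a)=39 at depth 1
Step 5: enter scope (depth=2)
Step 6: declare c=(read d)=39 at depth 2
Visible at query point: a=39 c=39 d=39 e=39

Answer: 2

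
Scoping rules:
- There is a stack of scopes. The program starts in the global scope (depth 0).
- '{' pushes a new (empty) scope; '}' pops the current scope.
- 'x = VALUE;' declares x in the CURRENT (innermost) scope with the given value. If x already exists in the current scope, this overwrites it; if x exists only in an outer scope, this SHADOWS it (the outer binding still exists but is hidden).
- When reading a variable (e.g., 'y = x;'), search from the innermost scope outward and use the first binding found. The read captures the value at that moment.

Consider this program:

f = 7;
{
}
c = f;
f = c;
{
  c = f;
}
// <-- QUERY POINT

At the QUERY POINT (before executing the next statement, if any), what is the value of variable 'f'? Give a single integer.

Answer: 7

Derivation:
Step 1: declare f=7 at depth 0
Step 2: enter scope (depth=1)
Step 3: exit scope (depth=0)
Step 4: declare c=(read f)=7 at depth 0
Step 5: declare f=(read c)=7 at depth 0
Step 6: enter scope (depth=1)
Step 7: declare c=(read f)=7 at depth 1
Step 8: exit scope (depth=0)
Visible at query point: c=7 f=7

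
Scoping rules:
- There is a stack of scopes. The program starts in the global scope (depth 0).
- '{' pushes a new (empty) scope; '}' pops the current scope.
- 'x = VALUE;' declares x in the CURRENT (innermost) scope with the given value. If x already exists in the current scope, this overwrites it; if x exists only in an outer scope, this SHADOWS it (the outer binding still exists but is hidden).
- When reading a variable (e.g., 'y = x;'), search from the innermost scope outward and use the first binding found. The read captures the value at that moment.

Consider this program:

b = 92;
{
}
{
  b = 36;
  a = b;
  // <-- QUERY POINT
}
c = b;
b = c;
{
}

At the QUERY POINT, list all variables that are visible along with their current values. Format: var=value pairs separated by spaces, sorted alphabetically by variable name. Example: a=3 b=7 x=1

Step 1: declare b=92 at depth 0
Step 2: enter scope (depth=1)
Step 3: exit scope (depth=0)
Step 4: enter scope (depth=1)
Step 5: declare b=36 at depth 1
Step 6: declare a=(read b)=36 at depth 1
Visible at query point: a=36 b=36

Answer: a=36 b=36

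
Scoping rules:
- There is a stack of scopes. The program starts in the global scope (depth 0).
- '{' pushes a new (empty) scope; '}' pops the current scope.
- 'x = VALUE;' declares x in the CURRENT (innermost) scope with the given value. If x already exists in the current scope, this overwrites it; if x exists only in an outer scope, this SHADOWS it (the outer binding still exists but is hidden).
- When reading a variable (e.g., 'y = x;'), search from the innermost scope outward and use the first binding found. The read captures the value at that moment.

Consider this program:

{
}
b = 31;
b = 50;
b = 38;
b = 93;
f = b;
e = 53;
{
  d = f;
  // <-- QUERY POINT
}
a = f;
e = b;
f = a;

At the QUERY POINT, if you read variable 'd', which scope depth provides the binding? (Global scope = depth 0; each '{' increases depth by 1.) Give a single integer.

Step 1: enter scope (depth=1)
Step 2: exit scope (depth=0)
Step 3: declare b=31 at depth 0
Step 4: declare b=50 at depth 0
Step 5: declare b=38 at depth 0
Step 6: declare b=93 at depth 0
Step 7: declare f=(read b)=93 at depth 0
Step 8: declare e=53 at depth 0
Step 9: enter scope (depth=1)
Step 10: declare d=(read f)=93 at depth 1
Visible at query point: b=93 d=93 e=53 f=93

Answer: 1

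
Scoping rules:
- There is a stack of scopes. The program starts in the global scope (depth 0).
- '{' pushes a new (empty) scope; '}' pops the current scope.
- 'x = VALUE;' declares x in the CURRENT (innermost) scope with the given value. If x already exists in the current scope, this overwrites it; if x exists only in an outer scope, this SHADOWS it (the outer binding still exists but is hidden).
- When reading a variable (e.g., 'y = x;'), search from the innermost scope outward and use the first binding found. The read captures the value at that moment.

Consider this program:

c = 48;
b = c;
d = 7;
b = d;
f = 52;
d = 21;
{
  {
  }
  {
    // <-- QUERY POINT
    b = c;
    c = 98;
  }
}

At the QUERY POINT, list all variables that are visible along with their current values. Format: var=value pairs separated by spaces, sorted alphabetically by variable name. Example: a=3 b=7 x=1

Answer: b=7 c=48 d=21 f=52

Derivation:
Step 1: declare c=48 at depth 0
Step 2: declare b=(read c)=48 at depth 0
Step 3: declare d=7 at depth 0
Step 4: declare b=(read d)=7 at depth 0
Step 5: declare f=52 at depth 0
Step 6: declare d=21 at depth 0
Step 7: enter scope (depth=1)
Step 8: enter scope (depth=2)
Step 9: exit scope (depth=1)
Step 10: enter scope (depth=2)
Visible at query point: b=7 c=48 d=21 f=52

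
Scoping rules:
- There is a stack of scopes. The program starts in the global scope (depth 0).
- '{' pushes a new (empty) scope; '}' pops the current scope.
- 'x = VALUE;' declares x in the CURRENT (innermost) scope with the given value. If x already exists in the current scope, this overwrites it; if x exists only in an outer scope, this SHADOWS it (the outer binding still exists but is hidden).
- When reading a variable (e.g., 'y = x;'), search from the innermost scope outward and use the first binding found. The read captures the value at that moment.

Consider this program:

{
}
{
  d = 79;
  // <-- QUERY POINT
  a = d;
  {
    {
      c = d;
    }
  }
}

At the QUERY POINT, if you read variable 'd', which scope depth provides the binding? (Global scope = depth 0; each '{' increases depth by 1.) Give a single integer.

Answer: 1

Derivation:
Step 1: enter scope (depth=1)
Step 2: exit scope (depth=0)
Step 3: enter scope (depth=1)
Step 4: declare d=79 at depth 1
Visible at query point: d=79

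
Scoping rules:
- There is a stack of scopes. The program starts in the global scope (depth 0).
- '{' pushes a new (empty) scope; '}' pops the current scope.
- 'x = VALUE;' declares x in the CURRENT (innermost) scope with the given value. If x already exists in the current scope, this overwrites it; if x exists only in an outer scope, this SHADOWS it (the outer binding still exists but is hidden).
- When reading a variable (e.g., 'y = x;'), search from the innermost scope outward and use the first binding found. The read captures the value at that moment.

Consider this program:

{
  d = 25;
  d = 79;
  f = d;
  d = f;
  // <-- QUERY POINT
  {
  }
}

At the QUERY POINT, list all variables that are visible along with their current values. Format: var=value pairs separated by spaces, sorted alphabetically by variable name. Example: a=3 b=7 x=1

Step 1: enter scope (depth=1)
Step 2: declare d=25 at depth 1
Step 3: declare d=79 at depth 1
Step 4: declare f=(read d)=79 at depth 1
Step 5: declare d=(read f)=79 at depth 1
Visible at query point: d=79 f=79

Answer: d=79 f=79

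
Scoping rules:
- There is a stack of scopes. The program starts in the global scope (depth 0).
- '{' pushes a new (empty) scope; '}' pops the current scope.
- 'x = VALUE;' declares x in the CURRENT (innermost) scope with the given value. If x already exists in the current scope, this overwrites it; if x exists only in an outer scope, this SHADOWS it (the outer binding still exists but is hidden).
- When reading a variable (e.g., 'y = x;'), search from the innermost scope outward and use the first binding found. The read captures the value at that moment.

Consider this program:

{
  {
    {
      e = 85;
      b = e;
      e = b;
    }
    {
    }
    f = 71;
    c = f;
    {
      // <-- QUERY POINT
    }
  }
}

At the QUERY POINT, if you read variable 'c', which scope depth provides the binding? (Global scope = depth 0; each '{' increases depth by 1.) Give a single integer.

Step 1: enter scope (depth=1)
Step 2: enter scope (depth=2)
Step 3: enter scope (depth=3)
Step 4: declare e=85 at depth 3
Step 5: declare b=(read e)=85 at depth 3
Step 6: declare e=(read b)=85 at depth 3
Step 7: exit scope (depth=2)
Step 8: enter scope (depth=3)
Step 9: exit scope (depth=2)
Step 10: declare f=71 at depth 2
Step 11: declare c=(read f)=71 at depth 2
Step 12: enter scope (depth=3)
Visible at query point: c=71 f=71

Answer: 2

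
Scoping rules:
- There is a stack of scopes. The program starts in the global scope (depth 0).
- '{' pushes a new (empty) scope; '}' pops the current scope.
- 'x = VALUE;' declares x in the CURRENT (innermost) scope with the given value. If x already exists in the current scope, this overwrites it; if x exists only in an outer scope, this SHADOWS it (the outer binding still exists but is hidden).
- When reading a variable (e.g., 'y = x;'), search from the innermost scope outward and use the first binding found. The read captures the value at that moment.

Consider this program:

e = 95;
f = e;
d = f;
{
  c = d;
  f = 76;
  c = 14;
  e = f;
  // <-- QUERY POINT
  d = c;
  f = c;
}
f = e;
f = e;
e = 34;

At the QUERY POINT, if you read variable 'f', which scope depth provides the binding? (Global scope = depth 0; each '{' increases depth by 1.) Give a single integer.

Answer: 1

Derivation:
Step 1: declare e=95 at depth 0
Step 2: declare f=(read e)=95 at depth 0
Step 3: declare d=(read f)=95 at depth 0
Step 4: enter scope (depth=1)
Step 5: declare c=(read d)=95 at depth 1
Step 6: declare f=76 at depth 1
Step 7: declare c=14 at depth 1
Step 8: declare e=(read f)=76 at depth 1
Visible at query point: c=14 d=95 e=76 f=76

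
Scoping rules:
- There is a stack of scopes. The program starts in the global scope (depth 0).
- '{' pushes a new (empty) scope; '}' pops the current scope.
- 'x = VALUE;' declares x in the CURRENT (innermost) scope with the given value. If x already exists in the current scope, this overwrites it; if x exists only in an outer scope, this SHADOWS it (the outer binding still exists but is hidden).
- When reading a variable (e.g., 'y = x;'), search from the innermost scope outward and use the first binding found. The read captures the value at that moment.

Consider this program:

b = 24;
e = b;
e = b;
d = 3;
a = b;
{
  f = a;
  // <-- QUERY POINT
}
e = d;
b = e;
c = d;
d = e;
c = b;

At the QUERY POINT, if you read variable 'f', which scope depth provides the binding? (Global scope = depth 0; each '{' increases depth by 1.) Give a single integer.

Step 1: declare b=24 at depth 0
Step 2: declare e=(read b)=24 at depth 0
Step 3: declare e=(read b)=24 at depth 0
Step 4: declare d=3 at depth 0
Step 5: declare a=(read b)=24 at depth 0
Step 6: enter scope (depth=1)
Step 7: declare f=(read a)=24 at depth 1
Visible at query point: a=24 b=24 d=3 e=24 f=24

Answer: 1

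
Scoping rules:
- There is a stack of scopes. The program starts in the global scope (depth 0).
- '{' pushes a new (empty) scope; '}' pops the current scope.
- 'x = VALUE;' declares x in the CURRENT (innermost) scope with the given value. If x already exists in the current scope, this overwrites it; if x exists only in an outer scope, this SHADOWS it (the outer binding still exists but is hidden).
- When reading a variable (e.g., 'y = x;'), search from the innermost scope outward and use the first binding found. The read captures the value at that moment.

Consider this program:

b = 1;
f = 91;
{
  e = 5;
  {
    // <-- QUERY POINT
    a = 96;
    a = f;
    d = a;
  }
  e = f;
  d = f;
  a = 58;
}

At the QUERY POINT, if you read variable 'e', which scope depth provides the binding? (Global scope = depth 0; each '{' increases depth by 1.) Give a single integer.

Step 1: declare b=1 at depth 0
Step 2: declare f=91 at depth 0
Step 3: enter scope (depth=1)
Step 4: declare e=5 at depth 1
Step 5: enter scope (depth=2)
Visible at query point: b=1 e=5 f=91

Answer: 1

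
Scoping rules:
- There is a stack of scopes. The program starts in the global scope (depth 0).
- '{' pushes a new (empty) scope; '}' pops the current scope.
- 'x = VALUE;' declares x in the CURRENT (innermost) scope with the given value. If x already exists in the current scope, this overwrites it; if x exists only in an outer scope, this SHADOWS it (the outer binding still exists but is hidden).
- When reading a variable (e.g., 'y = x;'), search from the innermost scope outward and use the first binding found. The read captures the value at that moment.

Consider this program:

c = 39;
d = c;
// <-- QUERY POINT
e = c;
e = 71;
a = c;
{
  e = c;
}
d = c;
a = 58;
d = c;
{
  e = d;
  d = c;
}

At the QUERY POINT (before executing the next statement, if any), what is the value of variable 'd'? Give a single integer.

Answer: 39

Derivation:
Step 1: declare c=39 at depth 0
Step 2: declare d=(read c)=39 at depth 0
Visible at query point: c=39 d=39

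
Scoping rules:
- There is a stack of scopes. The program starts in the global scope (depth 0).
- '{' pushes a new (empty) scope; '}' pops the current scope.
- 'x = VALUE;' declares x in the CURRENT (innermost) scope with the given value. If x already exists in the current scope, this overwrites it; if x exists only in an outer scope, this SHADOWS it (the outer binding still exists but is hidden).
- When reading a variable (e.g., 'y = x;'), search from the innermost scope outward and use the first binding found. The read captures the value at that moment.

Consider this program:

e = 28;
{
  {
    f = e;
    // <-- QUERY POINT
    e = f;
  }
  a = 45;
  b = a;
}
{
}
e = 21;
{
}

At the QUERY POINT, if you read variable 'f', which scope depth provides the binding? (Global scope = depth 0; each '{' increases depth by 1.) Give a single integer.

Answer: 2

Derivation:
Step 1: declare e=28 at depth 0
Step 2: enter scope (depth=1)
Step 3: enter scope (depth=2)
Step 4: declare f=(read e)=28 at depth 2
Visible at query point: e=28 f=28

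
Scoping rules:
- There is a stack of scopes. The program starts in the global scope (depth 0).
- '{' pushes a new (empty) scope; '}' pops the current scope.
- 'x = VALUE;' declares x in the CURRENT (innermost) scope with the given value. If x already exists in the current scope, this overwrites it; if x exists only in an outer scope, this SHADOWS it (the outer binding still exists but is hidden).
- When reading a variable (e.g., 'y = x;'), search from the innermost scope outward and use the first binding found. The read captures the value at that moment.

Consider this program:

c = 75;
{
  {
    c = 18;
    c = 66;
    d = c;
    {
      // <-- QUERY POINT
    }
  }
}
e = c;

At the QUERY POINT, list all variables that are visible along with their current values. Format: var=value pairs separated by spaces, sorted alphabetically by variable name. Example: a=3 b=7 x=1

Answer: c=66 d=66

Derivation:
Step 1: declare c=75 at depth 0
Step 2: enter scope (depth=1)
Step 3: enter scope (depth=2)
Step 4: declare c=18 at depth 2
Step 5: declare c=66 at depth 2
Step 6: declare d=(read c)=66 at depth 2
Step 7: enter scope (depth=3)
Visible at query point: c=66 d=66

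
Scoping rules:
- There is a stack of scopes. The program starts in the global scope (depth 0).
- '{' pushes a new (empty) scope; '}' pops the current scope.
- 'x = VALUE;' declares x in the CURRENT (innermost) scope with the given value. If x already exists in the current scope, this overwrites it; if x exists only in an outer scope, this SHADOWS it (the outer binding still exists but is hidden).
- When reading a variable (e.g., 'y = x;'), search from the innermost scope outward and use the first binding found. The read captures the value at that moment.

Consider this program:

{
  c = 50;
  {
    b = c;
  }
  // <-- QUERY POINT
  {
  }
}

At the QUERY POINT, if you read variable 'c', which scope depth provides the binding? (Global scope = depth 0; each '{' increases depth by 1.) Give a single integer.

Step 1: enter scope (depth=1)
Step 2: declare c=50 at depth 1
Step 3: enter scope (depth=2)
Step 4: declare b=(read c)=50 at depth 2
Step 5: exit scope (depth=1)
Visible at query point: c=50

Answer: 1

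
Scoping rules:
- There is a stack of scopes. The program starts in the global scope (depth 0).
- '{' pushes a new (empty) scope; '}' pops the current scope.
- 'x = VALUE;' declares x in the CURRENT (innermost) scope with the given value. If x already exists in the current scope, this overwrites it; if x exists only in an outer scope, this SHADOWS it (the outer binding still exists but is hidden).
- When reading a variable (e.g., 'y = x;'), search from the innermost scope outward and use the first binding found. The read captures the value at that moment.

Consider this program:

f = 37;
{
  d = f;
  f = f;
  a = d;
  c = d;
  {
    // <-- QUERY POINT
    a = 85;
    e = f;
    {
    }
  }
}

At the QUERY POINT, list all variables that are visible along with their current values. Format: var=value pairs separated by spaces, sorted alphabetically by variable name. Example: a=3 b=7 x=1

Step 1: declare f=37 at depth 0
Step 2: enter scope (depth=1)
Step 3: declare d=(read f)=37 at depth 1
Step 4: declare f=(read f)=37 at depth 1
Step 5: declare a=(read d)=37 at depth 1
Step 6: declare c=(read d)=37 at depth 1
Step 7: enter scope (depth=2)
Visible at query point: a=37 c=37 d=37 f=37

Answer: a=37 c=37 d=37 f=37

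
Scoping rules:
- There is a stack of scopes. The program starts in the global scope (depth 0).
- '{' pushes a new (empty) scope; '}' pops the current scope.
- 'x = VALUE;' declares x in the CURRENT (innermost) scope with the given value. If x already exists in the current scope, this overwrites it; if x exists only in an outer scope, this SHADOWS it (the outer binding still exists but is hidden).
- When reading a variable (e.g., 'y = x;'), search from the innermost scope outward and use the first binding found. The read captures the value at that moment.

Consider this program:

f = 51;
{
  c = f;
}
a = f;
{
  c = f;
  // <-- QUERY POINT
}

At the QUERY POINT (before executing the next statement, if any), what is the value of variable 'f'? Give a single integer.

Step 1: declare f=51 at depth 0
Step 2: enter scope (depth=1)
Step 3: declare c=(read f)=51 at depth 1
Step 4: exit scope (depth=0)
Step 5: declare a=(read f)=51 at depth 0
Step 6: enter scope (depth=1)
Step 7: declare c=(read f)=51 at depth 1
Visible at query point: a=51 c=51 f=51

Answer: 51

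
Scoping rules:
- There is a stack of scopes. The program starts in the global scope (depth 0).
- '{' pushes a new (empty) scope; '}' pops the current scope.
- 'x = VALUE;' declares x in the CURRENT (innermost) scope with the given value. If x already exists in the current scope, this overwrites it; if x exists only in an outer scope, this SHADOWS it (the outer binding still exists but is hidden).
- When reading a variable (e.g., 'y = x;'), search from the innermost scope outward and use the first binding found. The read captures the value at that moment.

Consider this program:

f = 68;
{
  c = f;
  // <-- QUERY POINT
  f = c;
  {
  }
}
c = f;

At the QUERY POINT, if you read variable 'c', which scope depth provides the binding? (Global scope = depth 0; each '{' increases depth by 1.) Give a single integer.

Answer: 1

Derivation:
Step 1: declare f=68 at depth 0
Step 2: enter scope (depth=1)
Step 3: declare c=(read f)=68 at depth 1
Visible at query point: c=68 f=68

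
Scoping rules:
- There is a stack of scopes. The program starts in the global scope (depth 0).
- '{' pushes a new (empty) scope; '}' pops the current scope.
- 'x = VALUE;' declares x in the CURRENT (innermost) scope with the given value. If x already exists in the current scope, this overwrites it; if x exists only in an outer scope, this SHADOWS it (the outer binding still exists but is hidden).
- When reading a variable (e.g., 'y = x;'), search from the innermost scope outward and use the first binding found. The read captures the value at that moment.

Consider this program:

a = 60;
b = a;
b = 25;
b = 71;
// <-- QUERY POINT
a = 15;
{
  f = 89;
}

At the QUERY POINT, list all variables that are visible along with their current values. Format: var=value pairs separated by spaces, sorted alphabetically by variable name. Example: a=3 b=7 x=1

Step 1: declare a=60 at depth 0
Step 2: declare b=(read a)=60 at depth 0
Step 3: declare b=25 at depth 0
Step 4: declare b=71 at depth 0
Visible at query point: a=60 b=71

Answer: a=60 b=71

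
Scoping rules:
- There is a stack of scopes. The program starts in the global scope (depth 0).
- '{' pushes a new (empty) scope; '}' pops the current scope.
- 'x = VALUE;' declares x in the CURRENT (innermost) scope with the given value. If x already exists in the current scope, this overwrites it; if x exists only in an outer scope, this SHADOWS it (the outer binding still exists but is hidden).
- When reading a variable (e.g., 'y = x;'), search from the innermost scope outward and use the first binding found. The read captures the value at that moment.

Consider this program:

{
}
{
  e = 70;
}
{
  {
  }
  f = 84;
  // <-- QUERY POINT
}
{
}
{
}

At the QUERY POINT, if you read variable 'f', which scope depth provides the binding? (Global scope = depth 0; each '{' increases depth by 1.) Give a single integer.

Step 1: enter scope (depth=1)
Step 2: exit scope (depth=0)
Step 3: enter scope (depth=1)
Step 4: declare e=70 at depth 1
Step 5: exit scope (depth=0)
Step 6: enter scope (depth=1)
Step 7: enter scope (depth=2)
Step 8: exit scope (depth=1)
Step 9: declare f=84 at depth 1
Visible at query point: f=84

Answer: 1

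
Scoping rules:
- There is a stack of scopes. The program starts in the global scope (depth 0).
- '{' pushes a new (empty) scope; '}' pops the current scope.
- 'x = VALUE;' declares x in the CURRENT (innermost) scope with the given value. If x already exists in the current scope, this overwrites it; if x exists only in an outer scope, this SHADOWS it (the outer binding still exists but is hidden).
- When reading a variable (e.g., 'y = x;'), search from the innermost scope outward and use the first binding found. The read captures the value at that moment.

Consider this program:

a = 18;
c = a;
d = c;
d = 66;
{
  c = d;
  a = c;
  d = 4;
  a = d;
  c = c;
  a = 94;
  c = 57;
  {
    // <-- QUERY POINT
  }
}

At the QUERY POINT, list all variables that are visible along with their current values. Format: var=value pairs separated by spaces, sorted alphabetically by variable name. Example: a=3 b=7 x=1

Step 1: declare a=18 at depth 0
Step 2: declare c=(read a)=18 at depth 0
Step 3: declare d=(read c)=18 at depth 0
Step 4: declare d=66 at depth 0
Step 5: enter scope (depth=1)
Step 6: declare c=(read d)=66 at depth 1
Step 7: declare a=(read c)=66 at depth 1
Step 8: declare d=4 at depth 1
Step 9: declare a=(read d)=4 at depth 1
Step 10: declare c=(read c)=66 at depth 1
Step 11: declare a=94 at depth 1
Step 12: declare c=57 at depth 1
Step 13: enter scope (depth=2)
Visible at query point: a=94 c=57 d=4

Answer: a=94 c=57 d=4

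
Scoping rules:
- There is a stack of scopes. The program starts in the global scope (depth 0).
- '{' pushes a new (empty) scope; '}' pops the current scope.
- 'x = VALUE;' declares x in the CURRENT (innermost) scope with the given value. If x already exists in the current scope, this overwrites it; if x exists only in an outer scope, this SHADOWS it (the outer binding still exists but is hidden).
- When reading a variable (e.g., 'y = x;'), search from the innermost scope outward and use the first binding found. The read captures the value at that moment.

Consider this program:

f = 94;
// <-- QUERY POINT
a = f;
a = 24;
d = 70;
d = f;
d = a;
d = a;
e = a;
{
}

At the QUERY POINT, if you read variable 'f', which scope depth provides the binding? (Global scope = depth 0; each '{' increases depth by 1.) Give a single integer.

Step 1: declare f=94 at depth 0
Visible at query point: f=94

Answer: 0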